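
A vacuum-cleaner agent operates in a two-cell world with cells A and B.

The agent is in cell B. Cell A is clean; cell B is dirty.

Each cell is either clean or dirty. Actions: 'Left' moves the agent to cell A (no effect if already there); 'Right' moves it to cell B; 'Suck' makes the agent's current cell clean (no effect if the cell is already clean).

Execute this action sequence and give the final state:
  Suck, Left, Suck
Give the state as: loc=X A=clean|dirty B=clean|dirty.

loc=A A=clean B=clean

t=1 Suck ⇒ loc=B A=clean B=clean
t=2 Left ⇒ loc=A A=clean B=clean
t=3 Suck ⇒ loc=A A=clean B=clean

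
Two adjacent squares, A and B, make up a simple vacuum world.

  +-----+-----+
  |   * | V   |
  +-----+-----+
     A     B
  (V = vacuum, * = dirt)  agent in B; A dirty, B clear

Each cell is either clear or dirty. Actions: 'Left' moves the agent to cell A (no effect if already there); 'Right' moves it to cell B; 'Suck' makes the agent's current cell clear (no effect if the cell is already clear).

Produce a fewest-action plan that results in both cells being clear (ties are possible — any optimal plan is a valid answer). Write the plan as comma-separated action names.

Left, Suck

[1] after Left: (A; A:dirty, B:clear)
[2] after Suck: (A; A:clear, B:clear)
min 2: go A then Suck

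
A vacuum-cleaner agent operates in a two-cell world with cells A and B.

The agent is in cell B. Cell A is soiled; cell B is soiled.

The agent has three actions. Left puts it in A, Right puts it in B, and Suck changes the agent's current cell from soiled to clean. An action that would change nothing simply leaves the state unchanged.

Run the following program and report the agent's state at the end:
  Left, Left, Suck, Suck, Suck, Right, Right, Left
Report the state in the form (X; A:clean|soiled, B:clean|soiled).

(A; A:clean, B:soiled)

t=1 Left ⇒ (A; A:soiled, B:soiled)
t=2 Left ⇒ (A; A:soiled, B:soiled)
t=3 Suck ⇒ (A; A:clean, B:soiled)
t=4 Suck ⇒ (A; A:clean, B:soiled)
t=5 Suck ⇒ (A; A:clean, B:soiled)
t=6 Right ⇒ (B; A:clean, B:soiled)
t=7 Right ⇒ (B; A:clean, B:soiled)
t=8 Left ⇒ (A; A:clean, B:soiled)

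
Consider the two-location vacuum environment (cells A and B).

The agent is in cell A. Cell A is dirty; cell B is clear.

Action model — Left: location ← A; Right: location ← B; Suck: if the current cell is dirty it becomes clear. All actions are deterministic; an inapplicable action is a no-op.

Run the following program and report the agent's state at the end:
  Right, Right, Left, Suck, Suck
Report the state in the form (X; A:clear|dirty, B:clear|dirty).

(A; A:clear, B:clear)

Right (#1): (B; A:dirty, B:clear)
Right (#2): (B; A:dirty, B:clear)
Left (#3): (A; A:dirty, B:clear)
Suck (#4): (A; A:clear, B:clear)
Suck (#5): (A; A:clear, B:clear)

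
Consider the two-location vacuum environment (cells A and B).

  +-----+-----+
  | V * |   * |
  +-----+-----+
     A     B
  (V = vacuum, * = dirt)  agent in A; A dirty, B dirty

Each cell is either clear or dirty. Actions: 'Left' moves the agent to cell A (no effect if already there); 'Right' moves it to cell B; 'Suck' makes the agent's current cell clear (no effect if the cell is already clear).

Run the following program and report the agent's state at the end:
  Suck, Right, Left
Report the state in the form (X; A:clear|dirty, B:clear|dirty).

(A; A:clear, B:dirty)

Suck (#1): (A; A:clear, B:dirty)
Right (#2): (B; A:clear, B:dirty)
Left (#3): (A; A:clear, B:dirty)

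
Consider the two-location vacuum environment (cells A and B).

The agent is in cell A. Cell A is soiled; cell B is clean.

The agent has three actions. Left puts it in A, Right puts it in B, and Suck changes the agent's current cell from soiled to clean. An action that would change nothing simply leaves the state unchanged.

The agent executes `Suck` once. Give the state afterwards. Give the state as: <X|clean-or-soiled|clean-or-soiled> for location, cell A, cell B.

start: <A|soiled|clean>
step 1/1 (Suck): <A|clean|clean>

<A|clean|clean>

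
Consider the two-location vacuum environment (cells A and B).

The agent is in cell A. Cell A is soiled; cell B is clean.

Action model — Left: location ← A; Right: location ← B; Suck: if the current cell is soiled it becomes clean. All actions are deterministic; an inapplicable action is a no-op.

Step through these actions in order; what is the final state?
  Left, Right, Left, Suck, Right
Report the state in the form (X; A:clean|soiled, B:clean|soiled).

t=1 Left ⇒ (A; A:soiled, B:clean)
t=2 Right ⇒ (B; A:soiled, B:clean)
t=3 Left ⇒ (A; A:soiled, B:clean)
t=4 Suck ⇒ (A; A:clean, B:clean)
t=5 Right ⇒ (B; A:clean, B:clean)

(B; A:clean, B:clean)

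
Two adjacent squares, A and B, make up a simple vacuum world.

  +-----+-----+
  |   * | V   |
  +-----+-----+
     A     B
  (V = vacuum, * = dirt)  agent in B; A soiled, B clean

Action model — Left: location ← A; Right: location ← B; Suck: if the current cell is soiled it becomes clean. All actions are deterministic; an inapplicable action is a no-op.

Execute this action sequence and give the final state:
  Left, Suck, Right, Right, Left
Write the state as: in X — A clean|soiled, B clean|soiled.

in A — A clean, B clean

1. Left → in A — A soiled, B clean
2. Suck → in A — A clean, B clean
3. Right → in B — A clean, B clean
4. Right → in B — A clean, B clean
5. Left → in A — A clean, B clean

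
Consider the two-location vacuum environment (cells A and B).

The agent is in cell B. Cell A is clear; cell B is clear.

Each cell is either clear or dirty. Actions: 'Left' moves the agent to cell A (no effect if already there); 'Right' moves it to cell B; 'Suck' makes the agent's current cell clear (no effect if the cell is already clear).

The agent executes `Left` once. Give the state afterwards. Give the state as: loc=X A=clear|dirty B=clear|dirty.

loc=A A=clear B=clear

start: loc=B A=clear B=clear
Left (#1): loc=A A=clear B=clear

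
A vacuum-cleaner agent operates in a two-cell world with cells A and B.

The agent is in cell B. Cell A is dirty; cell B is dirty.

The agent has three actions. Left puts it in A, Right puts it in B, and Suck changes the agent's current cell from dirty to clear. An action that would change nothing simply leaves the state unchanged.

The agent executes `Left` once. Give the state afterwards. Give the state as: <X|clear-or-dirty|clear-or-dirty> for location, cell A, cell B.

<A|dirty|dirty>

start: <B|dirty|dirty>
step 1/1 (Left): <A|dirty|dirty>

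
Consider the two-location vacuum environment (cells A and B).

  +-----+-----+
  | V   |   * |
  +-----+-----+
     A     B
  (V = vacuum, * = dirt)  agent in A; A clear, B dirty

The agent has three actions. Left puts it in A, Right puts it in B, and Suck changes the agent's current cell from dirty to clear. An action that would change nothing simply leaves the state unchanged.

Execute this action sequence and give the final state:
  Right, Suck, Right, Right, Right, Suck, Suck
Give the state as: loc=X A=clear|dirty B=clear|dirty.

loc=B A=clear B=clear

Right (#1): loc=B A=clear B=dirty
Suck (#2): loc=B A=clear B=clear
Right (#3): loc=B A=clear B=clear
Right (#4): loc=B A=clear B=clear
Right (#5): loc=B A=clear B=clear
Suck (#6): loc=B A=clear B=clear
Suck (#7): loc=B A=clear B=clear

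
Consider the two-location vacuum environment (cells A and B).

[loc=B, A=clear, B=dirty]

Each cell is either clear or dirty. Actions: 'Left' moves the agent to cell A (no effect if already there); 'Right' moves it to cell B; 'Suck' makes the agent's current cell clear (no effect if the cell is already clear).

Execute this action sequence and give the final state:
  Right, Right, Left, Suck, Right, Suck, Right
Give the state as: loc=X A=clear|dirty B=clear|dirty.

[1] after Right: loc=B A=clear B=dirty
[2] after Right: loc=B A=clear B=dirty
[3] after Left: loc=A A=clear B=dirty
[4] after Suck: loc=A A=clear B=dirty
[5] after Right: loc=B A=clear B=dirty
[6] after Suck: loc=B A=clear B=clear
[7] after Right: loc=B A=clear B=clear

loc=B A=clear B=clear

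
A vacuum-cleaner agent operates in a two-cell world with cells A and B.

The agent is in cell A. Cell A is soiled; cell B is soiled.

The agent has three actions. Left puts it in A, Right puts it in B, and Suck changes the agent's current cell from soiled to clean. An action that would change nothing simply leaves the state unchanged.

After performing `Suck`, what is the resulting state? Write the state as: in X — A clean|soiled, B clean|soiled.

in A — A clean, B soiled

start: in A — A soiled, B soiled
1. Suck → in A — A clean, B soiled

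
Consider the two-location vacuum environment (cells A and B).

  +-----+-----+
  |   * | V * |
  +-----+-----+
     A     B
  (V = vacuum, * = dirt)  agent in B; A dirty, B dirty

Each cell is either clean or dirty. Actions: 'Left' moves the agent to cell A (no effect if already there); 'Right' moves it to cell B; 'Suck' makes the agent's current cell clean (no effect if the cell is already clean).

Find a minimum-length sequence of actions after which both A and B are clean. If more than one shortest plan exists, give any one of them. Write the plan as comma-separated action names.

[1] after Suck: <B|dirty|clean>
[2] after Left: <A|dirty|clean>
[3] after Suck: <A|clean|clean>
min 3: Suck B + move + Suck A

Suck, Left, Suck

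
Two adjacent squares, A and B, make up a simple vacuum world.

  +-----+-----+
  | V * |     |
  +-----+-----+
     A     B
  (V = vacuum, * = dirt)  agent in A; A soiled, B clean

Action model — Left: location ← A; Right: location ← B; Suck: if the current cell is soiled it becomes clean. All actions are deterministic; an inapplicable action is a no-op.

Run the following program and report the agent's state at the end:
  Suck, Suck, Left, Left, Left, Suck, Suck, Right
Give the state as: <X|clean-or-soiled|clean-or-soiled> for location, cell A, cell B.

1. Suck → <A|clean|clean>
2. Suck → <A|clean|clean>
3. Left → <A|clean|clean>
4. Left → <A|clean|clean>
5. Left → <A|clean|clean>
6. Suck → <A|clean|clean>
7. Suck → <A|clean|clean>
8. Right → <B|clean|clean>

<B|clean|clean>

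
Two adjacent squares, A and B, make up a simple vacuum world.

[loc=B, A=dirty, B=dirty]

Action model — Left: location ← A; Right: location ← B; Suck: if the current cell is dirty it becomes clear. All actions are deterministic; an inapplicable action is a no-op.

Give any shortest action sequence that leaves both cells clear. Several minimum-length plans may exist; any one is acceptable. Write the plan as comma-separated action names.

1) do Suck; now in B — A dirty, B clear
2) do Left; now in A — A dirty, B clear
3) do Suck; now in A — A clear, B clear
min 3: Suck B + move + Suck A

Suck, Left, Suck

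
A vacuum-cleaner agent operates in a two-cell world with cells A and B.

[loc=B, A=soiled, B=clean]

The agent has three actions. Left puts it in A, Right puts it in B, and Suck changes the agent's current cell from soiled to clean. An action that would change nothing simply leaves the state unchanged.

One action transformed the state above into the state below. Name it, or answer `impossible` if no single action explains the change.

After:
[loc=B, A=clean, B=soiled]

try  Left: (A; A:soiled, B:clean)
try Right: (B; A:soiled, B:clean)
try  Suck: (B; A:soiled, B:clean)
no single action produces the after-state

impossible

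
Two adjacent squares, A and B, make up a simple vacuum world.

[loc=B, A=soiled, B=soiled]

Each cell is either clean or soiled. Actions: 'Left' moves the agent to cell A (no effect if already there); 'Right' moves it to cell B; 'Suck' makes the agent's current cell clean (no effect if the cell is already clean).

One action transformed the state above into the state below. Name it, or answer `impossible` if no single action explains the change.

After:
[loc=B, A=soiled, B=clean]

try  Left: loc=A A=soiled B=soiled
try Right: loc=B A=soiled B=soiled
try  Suck: loc=B A=soiled B=clean  ← match

Suck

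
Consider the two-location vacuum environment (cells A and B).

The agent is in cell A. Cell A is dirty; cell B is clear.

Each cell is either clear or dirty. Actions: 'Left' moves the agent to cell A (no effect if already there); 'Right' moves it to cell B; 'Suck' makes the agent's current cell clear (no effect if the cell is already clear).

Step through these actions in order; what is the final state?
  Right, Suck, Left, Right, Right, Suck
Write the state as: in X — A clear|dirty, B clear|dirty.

Right (#1): in B — A dirty, B clear
Suck (#2): in B — A dirty, B clear
Left (#3): in A — A dirty, B clear
Right (#4): in B — A dirty, B clear
Right (#5): in B — A dirty, B clear
Suck (#6): in B — A dirty, B clear

in B — A dirty, B clear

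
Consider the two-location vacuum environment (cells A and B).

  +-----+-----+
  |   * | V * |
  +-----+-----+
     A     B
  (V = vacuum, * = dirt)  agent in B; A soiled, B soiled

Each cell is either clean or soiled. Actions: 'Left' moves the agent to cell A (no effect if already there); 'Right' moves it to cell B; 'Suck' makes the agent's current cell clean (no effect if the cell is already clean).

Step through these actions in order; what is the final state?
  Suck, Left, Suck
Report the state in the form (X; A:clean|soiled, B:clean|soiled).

(A; A:clean, B:clean)

t=1 Suck ⇒ (B; A:soiled, B:clean)
t=2 Left ⇒ (A; A:soiled, B:clean)
t=3 Suck ⇒ (A; A:clean, B:clean)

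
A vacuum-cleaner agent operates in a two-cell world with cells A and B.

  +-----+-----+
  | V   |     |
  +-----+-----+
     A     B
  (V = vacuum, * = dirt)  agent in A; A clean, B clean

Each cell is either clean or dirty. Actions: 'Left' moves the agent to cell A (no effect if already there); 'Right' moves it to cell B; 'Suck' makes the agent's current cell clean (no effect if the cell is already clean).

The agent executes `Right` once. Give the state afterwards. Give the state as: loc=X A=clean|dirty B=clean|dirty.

start: loc=A A=clean B=clean
[1] after Right: loc=B A=clean B=clean

loc=B A=clean B=clean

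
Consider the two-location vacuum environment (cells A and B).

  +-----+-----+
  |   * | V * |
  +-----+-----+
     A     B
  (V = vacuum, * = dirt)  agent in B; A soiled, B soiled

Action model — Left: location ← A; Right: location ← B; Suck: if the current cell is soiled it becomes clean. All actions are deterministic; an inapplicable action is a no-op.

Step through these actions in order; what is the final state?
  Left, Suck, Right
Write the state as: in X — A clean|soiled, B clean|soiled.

in B — A clean, B soiled

1. Left → in A — A soiled, B soiled
2. Suck → in A — A clean, B soiled
3. Right → in B — A clean, B soiled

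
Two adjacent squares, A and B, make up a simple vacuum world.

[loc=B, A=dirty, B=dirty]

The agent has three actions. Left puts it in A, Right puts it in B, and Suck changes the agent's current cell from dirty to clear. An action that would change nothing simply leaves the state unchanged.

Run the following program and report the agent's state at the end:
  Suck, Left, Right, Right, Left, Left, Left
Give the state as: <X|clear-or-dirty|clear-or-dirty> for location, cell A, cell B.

step 1/7 (Suck): <B|dirty|clear>
step 2/7 (Left): <A|dirty|clear>
step 3/7 (Right): <B|dirty|clear>
step 4/7 (Right): <B|dirty|clear>
step 5/7 (Left): <A|dirty|clear>
step 6/7 (Left): <A|dirty|clear>
step 7/7 (Left): <A|dirty|clear>

<A|dirty|clear>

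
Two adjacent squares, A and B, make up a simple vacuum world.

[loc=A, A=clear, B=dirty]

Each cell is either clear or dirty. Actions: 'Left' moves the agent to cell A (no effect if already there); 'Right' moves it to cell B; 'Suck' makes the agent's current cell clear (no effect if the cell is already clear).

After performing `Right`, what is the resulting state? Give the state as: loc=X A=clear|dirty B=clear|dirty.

start: loc=A A=clear B=dirty
[1] after Right: loc=B A=clear B=dirty

loc=B A=clear B=dirty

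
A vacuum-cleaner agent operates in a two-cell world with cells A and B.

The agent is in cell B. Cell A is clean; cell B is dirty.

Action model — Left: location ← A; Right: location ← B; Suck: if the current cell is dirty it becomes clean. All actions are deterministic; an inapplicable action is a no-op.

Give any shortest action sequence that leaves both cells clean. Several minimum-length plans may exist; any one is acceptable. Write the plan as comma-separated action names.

Suck

1) do Suck; now loc=B A=clean B=clean
min 1: B is dirty, one Suck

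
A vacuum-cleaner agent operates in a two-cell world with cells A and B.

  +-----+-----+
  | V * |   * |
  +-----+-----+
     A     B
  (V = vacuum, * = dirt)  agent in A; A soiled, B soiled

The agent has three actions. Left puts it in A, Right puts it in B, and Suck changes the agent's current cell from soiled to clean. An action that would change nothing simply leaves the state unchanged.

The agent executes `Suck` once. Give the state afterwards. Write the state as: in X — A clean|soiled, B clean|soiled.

in A — A clean, B soiled

start: in A — A soiled, B soiled
t=1 Suck ⇒ in A — A clean, B soiled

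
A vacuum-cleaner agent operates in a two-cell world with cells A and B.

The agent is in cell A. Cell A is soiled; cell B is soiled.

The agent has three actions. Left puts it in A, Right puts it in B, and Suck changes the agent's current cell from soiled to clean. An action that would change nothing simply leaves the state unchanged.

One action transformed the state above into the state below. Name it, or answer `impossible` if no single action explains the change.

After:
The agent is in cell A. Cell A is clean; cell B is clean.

try  Left: loc=A A=soiled B=soiled
try Right: loc=B A=soiled B=soiled
try  Suck: loc=A A=clean B=soiled
no single action produces the after-state

impossible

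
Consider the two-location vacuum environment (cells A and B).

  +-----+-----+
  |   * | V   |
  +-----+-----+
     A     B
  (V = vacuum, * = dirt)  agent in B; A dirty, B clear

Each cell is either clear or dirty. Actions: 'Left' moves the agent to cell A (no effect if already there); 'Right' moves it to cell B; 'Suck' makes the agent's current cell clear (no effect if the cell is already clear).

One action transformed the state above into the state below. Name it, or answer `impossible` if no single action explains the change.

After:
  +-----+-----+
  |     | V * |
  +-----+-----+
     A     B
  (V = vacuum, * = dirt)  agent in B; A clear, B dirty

impossible

try  Left: (A; A:dirty, B:clear)
try Right: (B; A:dirty, B:clear)
try  Suck: (B; A:dirty, B:clear)
no single action produces the after-state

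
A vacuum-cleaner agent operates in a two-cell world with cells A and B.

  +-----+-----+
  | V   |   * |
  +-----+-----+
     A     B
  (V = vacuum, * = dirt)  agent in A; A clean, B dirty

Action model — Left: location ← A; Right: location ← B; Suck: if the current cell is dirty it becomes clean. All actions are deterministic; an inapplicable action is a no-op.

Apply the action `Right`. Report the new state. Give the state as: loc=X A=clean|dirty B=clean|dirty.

start: loc=A A=clean B=dirty
1) do Right; now loc=B A=clean B=dirty

loc=B A=clean B=dirty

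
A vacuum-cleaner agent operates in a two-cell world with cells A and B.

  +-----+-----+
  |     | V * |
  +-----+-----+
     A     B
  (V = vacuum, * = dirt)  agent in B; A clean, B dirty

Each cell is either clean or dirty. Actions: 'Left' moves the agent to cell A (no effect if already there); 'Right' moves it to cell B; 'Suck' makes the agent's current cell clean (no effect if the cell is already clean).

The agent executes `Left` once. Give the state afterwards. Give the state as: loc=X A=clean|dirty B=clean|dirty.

start: loc=B A=clean B=dirty
1) do Left; now loc=A A=clean B=dirty

loc=A A=clean B=dirty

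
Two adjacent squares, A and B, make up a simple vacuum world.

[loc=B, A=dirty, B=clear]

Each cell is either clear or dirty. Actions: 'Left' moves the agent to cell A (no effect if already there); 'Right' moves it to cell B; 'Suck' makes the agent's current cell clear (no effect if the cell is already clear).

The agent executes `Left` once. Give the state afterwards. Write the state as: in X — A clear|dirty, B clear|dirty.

start: in B — A dirty, B clear
t=1 Left ⇒ in A — A dirty, B clear

in A — A dirty, B clear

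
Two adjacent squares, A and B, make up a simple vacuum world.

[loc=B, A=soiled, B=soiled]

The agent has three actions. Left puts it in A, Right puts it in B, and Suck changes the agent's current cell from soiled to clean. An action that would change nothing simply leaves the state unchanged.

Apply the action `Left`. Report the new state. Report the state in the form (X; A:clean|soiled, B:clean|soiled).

start: (B; A:soiled, B:soiled)
step 1/1 (Left): (A; A:soiled, B:soiled)

(A; A:soiled, B:soiled)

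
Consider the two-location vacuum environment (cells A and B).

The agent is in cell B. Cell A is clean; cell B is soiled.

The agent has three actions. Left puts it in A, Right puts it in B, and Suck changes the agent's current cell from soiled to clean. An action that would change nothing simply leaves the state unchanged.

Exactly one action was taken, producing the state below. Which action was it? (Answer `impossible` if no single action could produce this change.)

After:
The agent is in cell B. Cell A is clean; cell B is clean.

Suck

try  Left: <A|clean|soiled>
try Right: <B|clean|soiled>
try  Suck: <B|clean|clean>  ← match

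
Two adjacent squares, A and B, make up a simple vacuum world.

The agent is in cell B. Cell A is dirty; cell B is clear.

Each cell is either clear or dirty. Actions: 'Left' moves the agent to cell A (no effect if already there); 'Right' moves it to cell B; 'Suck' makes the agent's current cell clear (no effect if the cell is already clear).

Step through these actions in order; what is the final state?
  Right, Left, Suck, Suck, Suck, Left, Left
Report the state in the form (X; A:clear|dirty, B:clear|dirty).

1. Right → (B; A:dirty, B:clear)
2. Left → (A; A:dirty, B:clear)
3. Suck → (A; A:clear, B:clear)
4. Suck → (A; A:clear, B:clear)
5. Suck → (A; A:clear, B:clear)
6. Left → (A; A:clear, B:clear)
7. Left → (A; A:clear, B:clear)

(A; A:clear, B:clear)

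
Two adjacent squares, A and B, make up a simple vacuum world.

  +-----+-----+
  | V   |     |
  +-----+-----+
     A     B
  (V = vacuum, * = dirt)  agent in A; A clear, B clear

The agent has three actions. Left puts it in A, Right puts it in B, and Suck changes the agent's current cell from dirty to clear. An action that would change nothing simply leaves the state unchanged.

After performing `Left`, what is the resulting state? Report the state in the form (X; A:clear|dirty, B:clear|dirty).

(A; A:clear, B:clear)

start: (A; A:clear, B:clear)
t=1 Left ⇒ (A; A:clear, B:clear)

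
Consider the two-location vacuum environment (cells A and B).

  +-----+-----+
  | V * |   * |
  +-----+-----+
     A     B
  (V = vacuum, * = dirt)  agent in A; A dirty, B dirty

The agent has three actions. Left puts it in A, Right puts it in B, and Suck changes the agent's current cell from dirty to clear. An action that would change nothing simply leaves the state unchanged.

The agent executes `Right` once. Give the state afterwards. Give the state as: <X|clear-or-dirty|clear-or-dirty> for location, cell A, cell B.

<B|dirty|dirty>

start: <A|dirty|dirty>
[1] after Right: <B|dirty|dirty>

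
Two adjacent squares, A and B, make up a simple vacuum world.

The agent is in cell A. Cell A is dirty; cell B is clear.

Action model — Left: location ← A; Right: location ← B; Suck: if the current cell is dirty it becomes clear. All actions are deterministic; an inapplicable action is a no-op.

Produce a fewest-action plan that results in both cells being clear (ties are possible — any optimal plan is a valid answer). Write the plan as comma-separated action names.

Suck

step 1/1 (Suck): loc=A A=clear B=clear
min 1: A is dirty, one Suck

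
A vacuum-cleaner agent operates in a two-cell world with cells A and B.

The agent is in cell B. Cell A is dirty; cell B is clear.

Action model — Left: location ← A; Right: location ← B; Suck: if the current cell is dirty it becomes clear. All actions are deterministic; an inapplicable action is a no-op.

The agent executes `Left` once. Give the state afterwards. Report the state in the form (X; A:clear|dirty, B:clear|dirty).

start: (B; A:dirty, B:clear)
1. Left → (A; A:dirty, B:clear)

(A; A:dirty, B:clear)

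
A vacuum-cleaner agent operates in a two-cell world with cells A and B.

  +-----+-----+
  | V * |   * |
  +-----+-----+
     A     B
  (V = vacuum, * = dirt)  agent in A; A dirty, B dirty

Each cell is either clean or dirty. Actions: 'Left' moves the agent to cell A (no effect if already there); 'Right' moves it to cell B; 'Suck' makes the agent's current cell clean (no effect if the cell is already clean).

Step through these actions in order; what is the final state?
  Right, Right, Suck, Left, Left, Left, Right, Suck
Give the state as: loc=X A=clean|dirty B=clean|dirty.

1. Right → loc=B A=dirty B=dirty
2. Right → loc=B A=dirty B=dirty
3. Suck → loc=B A=dirty B=clean
4. Left → loc=A A=dirty B=clean
5. Left → loc=A A=dirty B=clean
6. Left → loc=A A=dirty B=clean
7. Right → loc=B A=dirty B=clean
8. Suck → loc=B A=dirty B=clean

loc=B A=dirty B=clean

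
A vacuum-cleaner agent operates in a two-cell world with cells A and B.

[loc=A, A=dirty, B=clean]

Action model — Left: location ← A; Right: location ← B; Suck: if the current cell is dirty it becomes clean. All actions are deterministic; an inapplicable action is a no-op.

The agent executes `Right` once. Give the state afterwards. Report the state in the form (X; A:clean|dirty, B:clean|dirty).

start: (A; A:dirty, B:clean)
1) do Right; now (B; A:dirty, B:clean)

(B; A:dirty, B:clean)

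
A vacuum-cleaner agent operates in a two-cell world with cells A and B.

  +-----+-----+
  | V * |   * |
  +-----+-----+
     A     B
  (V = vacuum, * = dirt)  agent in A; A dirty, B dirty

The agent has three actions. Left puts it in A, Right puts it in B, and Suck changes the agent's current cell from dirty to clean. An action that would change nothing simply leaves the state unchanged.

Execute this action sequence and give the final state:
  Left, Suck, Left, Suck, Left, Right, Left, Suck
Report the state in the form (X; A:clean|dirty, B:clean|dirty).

(A; A:clean, B:dirty)

[1] after Left: (A; A:dirty, B:dirty)
[2] after Suck: (A; A:clean, B:dirty)
[3] after Left: (A; A:clean, B:dirty)
[4] after Suck: (A; A:clean, B:dirty)
[5] after Left: (A; A:clean, B:dirty)
[6] after Right: (B; A:clean, B:dirty)
[7] after Left: (A; A:clean, B:dirty)
[8] after Suck: (A; A:clean, B:dirty)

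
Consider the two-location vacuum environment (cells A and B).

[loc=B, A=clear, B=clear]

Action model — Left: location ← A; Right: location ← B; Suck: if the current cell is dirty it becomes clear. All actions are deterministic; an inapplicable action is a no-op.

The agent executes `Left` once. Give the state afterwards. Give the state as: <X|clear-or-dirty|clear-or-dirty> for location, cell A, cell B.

<A|clear|clear>

start: <B|clear|clear>
step 1/1 (Left): <A|clear|clear>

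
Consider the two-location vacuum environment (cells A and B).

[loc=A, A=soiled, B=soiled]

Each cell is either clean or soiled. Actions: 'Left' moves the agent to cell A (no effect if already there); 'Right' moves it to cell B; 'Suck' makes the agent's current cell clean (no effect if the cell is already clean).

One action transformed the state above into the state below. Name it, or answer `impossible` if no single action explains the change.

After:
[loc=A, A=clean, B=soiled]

Suck

try  Left: <A|soiled|soiled>
try Right: <B|soiled|soiled>
try  Suck: <A|clean|soiled>  ← match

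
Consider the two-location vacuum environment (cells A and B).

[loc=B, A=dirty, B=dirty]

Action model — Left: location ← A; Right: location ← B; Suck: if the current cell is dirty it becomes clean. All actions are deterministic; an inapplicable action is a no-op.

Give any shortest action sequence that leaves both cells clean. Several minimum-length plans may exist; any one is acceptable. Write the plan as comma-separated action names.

Suck, Left, Suck

step 1/3 (Suck): (B; A:dirty, B:clean)
step 2/3 (Left): (A; A:dirty, B:clean)
step 3/3 (Suck): (A; A:clean, B:clean)
min 3: Suck B + move + Suck A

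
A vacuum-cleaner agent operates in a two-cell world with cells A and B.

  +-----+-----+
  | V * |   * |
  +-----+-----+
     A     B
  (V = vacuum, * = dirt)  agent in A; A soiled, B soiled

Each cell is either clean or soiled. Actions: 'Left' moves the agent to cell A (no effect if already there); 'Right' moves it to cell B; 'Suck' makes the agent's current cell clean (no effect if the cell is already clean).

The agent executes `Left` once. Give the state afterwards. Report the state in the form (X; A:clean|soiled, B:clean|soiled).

start: (A; A:soiled, B:soiled)
1. Left → (A; A:soiled, B:soiled)

(A; A:soiled, B:soiled)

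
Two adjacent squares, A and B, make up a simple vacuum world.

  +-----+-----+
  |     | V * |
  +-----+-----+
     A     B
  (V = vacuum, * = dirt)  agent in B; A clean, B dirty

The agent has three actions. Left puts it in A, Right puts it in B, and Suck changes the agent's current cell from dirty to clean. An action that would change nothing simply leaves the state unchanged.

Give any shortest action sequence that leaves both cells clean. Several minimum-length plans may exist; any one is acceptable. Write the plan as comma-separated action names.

1) do Suck; now <B|clean|clean>
min 1: B is dirty, one Suck

Suck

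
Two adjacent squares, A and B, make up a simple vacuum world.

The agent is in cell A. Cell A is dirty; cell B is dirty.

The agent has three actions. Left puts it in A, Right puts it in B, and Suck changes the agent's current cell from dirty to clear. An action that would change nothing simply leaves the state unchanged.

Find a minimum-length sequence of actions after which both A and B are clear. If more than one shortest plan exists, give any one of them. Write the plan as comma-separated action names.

step 1/3 (Suck): loc=A A=clear B=dirty
step 2/3 (Right): loc=B A=clear B=dirty
step 3/3 (Suck): loc=B A=clear B=clear
min 3: Suck A + move + Suck B

Suck, Right, Suck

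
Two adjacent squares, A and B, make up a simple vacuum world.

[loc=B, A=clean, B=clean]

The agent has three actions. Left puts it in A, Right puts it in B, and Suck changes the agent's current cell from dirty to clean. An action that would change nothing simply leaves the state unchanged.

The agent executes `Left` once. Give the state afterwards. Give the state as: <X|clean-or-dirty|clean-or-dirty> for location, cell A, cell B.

start: <B|clean|clean>
1. Left → <A|clean|clean>

<A|clean|clean>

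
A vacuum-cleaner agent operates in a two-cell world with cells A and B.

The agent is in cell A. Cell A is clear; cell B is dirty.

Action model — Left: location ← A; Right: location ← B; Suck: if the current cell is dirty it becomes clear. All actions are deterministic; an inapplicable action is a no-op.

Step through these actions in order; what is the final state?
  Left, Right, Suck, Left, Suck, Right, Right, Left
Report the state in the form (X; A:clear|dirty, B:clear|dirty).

1) do Left; now (A; A:clear, B:dirty)
2) do Right; now (B; A:clear, B:dirty)
3) do Suck; now (B; A:clear, B:clear)
4) do Left; now (A; A:clear, B:clear)
5) do Suck; now (A; A:clear, B:clear)
6) do Right; now (B; A:clear, B:clear)
7) do Right; now (B; A:clear, B:clear)
8) do Left; now (A; A:clear, B:clear)

(A; A:clear, B:clear)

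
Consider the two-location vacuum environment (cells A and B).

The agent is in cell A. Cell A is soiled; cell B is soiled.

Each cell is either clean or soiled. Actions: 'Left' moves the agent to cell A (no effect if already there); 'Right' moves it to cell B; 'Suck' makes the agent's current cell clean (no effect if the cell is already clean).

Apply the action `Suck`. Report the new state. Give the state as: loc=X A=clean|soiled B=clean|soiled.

loc=A A=clean B=soiled

start: loc=A A=soiled B=soiled
t=1 Suck ⇒ loc=A A=clean B=soiled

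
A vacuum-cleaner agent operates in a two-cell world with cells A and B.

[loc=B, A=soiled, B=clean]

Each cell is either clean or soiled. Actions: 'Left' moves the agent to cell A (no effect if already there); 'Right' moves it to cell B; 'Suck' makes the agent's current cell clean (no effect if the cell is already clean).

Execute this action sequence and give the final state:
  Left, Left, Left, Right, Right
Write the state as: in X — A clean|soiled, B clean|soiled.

in B — A soiled, B clean

step 1/5 (Left): in A — A soiled, B clean
step 2/5 (Left): in A — A soiled, B clean
step 3/5 (Left): in A — A soiled, B clean
step 4/5 (Right): in B — A soiled, B clean
step 5/5 (Right): in B — A soiled, B clean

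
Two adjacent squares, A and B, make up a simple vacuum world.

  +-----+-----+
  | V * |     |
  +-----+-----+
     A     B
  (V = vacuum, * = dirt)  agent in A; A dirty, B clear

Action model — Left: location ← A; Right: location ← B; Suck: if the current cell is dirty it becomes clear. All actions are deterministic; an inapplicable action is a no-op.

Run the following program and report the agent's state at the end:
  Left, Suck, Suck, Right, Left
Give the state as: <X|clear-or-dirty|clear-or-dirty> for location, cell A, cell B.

<A|clear|clear>

step 1/5 (Left): <A|dirty|clear>
step 2/5 (Suck): <A|clear|clear>
step 3/5 (Suck): <A|clear|clear>
step 4/5 (Right): <B|clear|clear>
step 5/5 (Left): <A|clear|clear>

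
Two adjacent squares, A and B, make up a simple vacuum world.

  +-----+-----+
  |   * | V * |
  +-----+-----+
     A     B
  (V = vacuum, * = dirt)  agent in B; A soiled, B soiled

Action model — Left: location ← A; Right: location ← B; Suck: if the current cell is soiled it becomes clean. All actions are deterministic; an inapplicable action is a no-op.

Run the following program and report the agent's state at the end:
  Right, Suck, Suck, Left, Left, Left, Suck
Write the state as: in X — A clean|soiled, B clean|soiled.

1) do Right; now in B — A soiled, B soiled
2) do Suck; now in B — A soiled, B clean
3) do Suck; now in B — A soiled, B clean
4) do Left; now in A — A soiled, B clean
5) do Left; now in A — A soiled, B clean
6) do Left; now in A — A soiled, B clean
7) do Suck; now in A — A clean, B clean

in A — A clean, B clean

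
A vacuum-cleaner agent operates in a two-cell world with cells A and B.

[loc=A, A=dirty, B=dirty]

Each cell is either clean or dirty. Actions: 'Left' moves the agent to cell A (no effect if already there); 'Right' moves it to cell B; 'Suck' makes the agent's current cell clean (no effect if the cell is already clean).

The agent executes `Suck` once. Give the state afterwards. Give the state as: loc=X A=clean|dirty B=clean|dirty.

start: loc=A A=dirty B=dirty
step 1/1 (Suck): loc=A A=clean B=dirty

loc=A A=clean B=dirty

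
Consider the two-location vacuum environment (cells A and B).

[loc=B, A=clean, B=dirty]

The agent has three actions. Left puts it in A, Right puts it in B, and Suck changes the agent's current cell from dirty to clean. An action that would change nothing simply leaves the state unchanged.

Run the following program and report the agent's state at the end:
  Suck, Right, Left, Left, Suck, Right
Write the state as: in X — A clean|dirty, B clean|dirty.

step 1/6 (Suck): in B — A clean, B clean
step 2/6 (Right): in B — A clean, B clean
step 3/6 (Left): in A — A clean, B clean
step 4/6 (Left): in A — A clean, B clean
step 5/6 (Suck): in A — A clean, B clean
step 6/6 (Right): in B — A clean, B clean

in B — A clean, B clean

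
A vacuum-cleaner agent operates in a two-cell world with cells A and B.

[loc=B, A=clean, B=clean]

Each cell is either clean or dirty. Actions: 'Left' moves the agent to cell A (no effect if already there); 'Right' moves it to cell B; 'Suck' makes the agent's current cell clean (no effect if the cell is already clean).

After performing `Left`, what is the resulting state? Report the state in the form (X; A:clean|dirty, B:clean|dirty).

(A; A:clean, B:clean)

start: (B; A:clean, B:clean)
t=1 Left ⇒ (A; A:clean, B:clean)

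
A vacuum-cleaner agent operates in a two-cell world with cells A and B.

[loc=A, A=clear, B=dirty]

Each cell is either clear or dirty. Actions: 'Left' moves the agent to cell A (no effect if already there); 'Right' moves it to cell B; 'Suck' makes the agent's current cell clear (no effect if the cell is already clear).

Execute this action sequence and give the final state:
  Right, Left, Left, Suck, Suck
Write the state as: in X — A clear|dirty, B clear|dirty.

in A — A clear, B dirty

1. Right → in B — A clear, B dirty
2. Left → in A — A clear, B dirty
3. Left → in A — A clear, B dirty
4. Suck → in A — A clear, B dirty
5. Suck → in A — A clear, B dirty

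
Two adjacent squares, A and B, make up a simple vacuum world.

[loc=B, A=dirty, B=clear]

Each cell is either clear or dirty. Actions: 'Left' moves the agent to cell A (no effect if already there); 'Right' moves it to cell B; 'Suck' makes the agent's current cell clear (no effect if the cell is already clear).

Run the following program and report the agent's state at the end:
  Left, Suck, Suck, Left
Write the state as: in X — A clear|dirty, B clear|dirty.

Left (#1): in A — A dirty, B clear
Suck (#2): in A — A clear, B clear
Suck (#3): in A — A clear, B clear
Left (#4): in A — A clear, B clear

in A — A clear, B clear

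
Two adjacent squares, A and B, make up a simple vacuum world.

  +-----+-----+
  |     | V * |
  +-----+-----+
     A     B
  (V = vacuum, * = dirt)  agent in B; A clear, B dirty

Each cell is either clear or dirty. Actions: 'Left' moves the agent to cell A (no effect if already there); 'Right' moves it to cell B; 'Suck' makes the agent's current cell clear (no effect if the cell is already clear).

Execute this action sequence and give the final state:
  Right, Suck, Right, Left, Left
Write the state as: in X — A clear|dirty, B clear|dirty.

t=1 Right ⇒ in B — A clear, B dirty
t=2 Suck ⇒ in B — A clear, B clear
t=3 Right ⇒ in B — A clear, B clear
t=4 Left ⇒ in A — A clear, B clear
t=5 Left ⇒ in A — A clear, B clear

in A — A clear, B clear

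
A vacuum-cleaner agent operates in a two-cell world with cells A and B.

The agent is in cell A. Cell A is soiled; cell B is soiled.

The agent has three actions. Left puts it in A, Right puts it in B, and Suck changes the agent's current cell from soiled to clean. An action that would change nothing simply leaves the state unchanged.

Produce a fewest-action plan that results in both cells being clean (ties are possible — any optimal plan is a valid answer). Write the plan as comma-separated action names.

1. Suck → <A|clean|soiled>
2. Right → <B|clean|soiled>
3. Suck → <B|clean|clean>
min 3: Suck A + move + Suck B

Suck, Right, Suck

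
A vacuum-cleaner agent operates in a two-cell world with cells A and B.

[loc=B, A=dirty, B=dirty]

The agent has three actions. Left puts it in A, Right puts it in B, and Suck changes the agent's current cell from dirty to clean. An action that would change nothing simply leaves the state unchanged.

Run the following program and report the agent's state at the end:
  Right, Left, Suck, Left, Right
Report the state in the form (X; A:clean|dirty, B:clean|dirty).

1) do Right; now (B; A:dirty, B:dirty)
2) do Left; now (A; A:dirty, B:dirty)
3) do Suck; now (A; A:clean, B:dirty)
4) do Left; now (A; A:clean, B:dirty)
5) do Right; now (B; A:clean, B:dirty)

(B; A:clean, B:dirty)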